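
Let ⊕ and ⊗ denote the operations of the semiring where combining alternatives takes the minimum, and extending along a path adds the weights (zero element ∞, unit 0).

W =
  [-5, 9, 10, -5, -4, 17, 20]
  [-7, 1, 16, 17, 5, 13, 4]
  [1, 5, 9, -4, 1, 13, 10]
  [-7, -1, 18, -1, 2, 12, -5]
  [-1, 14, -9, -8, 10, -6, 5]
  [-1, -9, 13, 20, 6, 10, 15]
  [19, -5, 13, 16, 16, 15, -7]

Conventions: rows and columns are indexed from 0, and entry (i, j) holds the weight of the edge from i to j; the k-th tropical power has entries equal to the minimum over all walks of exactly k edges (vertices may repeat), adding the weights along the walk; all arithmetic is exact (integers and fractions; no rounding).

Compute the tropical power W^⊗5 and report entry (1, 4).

W^⊗2:
  [-12, -6, -13, -12, -9, -10, -10]
  [-12, -1, -4, -12, -11, -1, -3]
  [-11, -5, -8, -7, -3, -5, -9]
  [-12, -10, -7, -12, -11, -4, -12]
  [-15, -15, 0, -13, -8, 4, -13]
  [-16, -8, -3, -6, -5, 0, -5]
  [-12, -12, 6, 8, 0, 8, -14]
W^⊗3:
  [-19, -19, -18, -17, -16, -15, -17]
  [-19, -13, -20, -19, -16, -17, -17]
  [-16, -14, -12, -16, -15, -9, -16]
  [-19, -17, -20, -19, -16, -17, -19]
  [-22, -18, -17, -20, -19, -14, -20]
  [-21, -10, -14, -21, -20, -11, -12]
  [-19, -19, -9, -17, -16, -6, -21]
W^⊗4:
  [-26, -24, -25, -24, -23, -22, -24]
  [-26, -26, -25, -24, -23, -22, -24]
  [-23, -21, -24, -23, -20, -21, -23]
  [-26, -26, -25, -24, -23, -22, -26]
  [-27, -25, -28, -27, -26, -25, -27]
  [-28, -22, -29, -28, -25, -26, -26]
  [-26, -26, -25, -24, -23, -22, -28]
W^⊗5:
  [-31, -31, -32, -31, -30, -29, -31]
  [-33, -31, -32, -31, -30, -29, -31]
  [-30, -30, -29, -28, -27, -26, -30]
  [-33, -31, -32, -31, -30, -29, -33]
  [-34, -34, -35, -34, -31, -32, -34]
  [-35, -35, -34, -33, -32, -31, -33]
  [-33, -33, -32, -31, -30, -29, -35]
Key observation: the optimum is the walk 1->0->4->3->0->4, with weight (-7) + (-4) + (-8) + (-7) + (-4) = -30.
Optimal value attained by: walk 1->0->4->3->0->4.
Answer: (W^⊗5)[1][4] = -30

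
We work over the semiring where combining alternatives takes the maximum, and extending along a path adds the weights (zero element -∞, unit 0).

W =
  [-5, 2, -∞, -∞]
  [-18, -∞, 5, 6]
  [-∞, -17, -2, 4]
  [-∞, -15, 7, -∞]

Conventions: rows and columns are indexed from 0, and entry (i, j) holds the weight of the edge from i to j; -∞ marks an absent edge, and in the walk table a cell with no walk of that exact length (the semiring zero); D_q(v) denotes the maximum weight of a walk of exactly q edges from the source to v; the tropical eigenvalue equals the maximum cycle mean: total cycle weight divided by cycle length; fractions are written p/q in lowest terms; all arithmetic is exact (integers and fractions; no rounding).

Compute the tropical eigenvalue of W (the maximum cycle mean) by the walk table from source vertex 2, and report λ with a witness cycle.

q=0: [-∞, -∞, 0, -∞]
q=1: [-∞, -17, -2, 4]
q=2: [-35, -11, 11, 2]
q=3: [-29, -6, 9, 15]
q=4: [-24, 0, 22, 13]
Optimal cycle mean attained by: cycle 2->3->2, total 4 + 7, length 2.
Answer: λ = 11/2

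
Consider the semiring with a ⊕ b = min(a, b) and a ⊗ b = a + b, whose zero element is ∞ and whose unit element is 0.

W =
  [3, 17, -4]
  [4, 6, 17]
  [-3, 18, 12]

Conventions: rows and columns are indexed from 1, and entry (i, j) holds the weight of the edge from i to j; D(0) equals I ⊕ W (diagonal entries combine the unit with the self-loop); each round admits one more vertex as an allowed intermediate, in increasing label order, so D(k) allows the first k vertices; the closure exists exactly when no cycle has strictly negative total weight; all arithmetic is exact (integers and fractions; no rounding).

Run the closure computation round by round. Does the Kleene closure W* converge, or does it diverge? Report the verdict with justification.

D(0):
  [0, 17, -4]
  [4, 0, 17]
  [-3, 18, 0]
Detection: at round 1, diagonal entry (3, 3) turns strictly negative.
Key observation: the cycle 3->1->3 has total weight (-3) + (-4), which is strictly negative.
Answer: DIVERGES — negative cycle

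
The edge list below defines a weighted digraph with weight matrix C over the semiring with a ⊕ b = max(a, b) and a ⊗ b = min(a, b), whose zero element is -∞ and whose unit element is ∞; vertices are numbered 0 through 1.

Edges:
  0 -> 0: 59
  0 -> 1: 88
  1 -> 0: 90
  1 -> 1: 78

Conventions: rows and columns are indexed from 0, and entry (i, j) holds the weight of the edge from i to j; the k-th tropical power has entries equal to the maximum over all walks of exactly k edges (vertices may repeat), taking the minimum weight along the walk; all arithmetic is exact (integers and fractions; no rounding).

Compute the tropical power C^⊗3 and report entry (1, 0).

C^⊗2:
  [88, 78]
  [78, 88]
C^⊗3:
  [78, 88]
  [88, 78]
Key observation: the optimum is the walk 1->0->1->0, with weight 90 min 88 min 90 = 88.
Optimal value attained by: walk 1->0->1->0.
Answer: (C^⊗3)[1][0] = 88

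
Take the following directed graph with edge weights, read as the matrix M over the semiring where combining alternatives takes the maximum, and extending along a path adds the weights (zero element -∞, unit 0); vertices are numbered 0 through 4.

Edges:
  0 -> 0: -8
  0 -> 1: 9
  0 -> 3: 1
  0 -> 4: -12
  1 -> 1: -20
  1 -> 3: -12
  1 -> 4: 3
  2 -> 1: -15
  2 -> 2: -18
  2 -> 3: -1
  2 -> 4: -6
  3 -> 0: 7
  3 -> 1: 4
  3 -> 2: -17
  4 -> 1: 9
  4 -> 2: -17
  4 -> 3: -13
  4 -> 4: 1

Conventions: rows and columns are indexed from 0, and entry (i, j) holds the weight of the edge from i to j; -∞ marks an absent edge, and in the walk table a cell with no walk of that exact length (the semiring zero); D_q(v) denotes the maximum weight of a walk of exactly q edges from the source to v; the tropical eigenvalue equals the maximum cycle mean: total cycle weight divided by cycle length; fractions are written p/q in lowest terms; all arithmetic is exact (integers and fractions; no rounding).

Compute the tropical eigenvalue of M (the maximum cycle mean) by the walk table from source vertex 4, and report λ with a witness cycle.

q=0: [-∞, -∞, -∞, -∞, 0]
q=1: [-∞, 9, -17, -13, 1]
q=2: [-6, 10, -16, -3, 12]
q=3: [4, 21, -5, -1, 13]
q=4: [6, 22, -4, 9, 24]
q=5: [16, 33, 7, 11, 25]
Optimal cycle mean attained by: cycle 1->4->1, total 3 + 9, length 2.
Answer: λ = 6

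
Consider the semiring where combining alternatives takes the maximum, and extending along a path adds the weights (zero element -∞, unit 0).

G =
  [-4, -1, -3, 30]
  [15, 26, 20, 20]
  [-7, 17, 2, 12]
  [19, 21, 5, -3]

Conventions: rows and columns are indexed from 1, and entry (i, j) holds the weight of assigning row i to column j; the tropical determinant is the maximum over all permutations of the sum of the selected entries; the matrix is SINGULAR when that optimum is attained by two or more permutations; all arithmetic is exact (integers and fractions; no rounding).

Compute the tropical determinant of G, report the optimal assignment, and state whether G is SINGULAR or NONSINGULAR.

σ = (1, 2, 3, 4): (-4) + 26 + 2 + (-3) = 21
σ = (1, 2, 4, 3): (-4) + 26 + 12 + 5 = 39
σ = (1, 3, 2, 4): (-4) + 20 + 17 + (-3) = 30
σ = (1, 3, 4, 2): (-4) + 20 + 12 + 21 = 49
σ = (1, 4, 2, 3): (-4) + 20 + 17 + 5 = 38
σ = (1, 4, 3, 2): (-4) + 20 + 2 + 21 = 39
σ = (2, 1, 3, 4): (-1) + 15 + 2 + (-3) = 13
σ = (2, 1, 4, 3): (-1) + 15 + 12 + 5 = 31
σ = (2, 3, 1, 4): (-1) + 20 + (-7) + (-3) = 9
σ = (2, 3, 4, 1): (-1) + 20 + 12 + 19 = 50
σ = (2, 4, 1, 3): (-1) + 20 + (-7) + 5 = 17
σ = (2, 4, 3, 1): (-1) + 20 + 2 + 19 = 40
σ = (3, 1, 2, 4): (-3) + 15 + 17 + (-3) = 26
σ = (3, 1, 4, 2): (-3) + 15 + 12 + 21 = 45
σ = (3, 2, 1, 4): (-3) + 26 + (-7) + (-3) = 13
σ = (3, 2, 4, 1): (-3) + 26 + 12 + 19 = 54
σ = (3, 4, 1, 2): (-3) + 20 + (-7) + 21 = 31
σ = (3, 4, 2, 1): (-3) + 20 + 17 + 19 = 53
σ = (4, 1, 2, 3): 30 + 15 + 17 + 5 = 67
σ = (4, 1, 3, 2): 30 + 15 + 2 + 21 = 68
σ = (4, 2, 1, 3): 30 + 26 + (-7) + 5 = 54
σ = (4, 2, 3, 1): 30 + 26 + 2 + 19 = 77
σ = (4, 3, 1, 2): 30 + 20 + (-7) + 21 = 64
σ = (4, 3, 2, 1): 30 + 20 + 17 + 19 = 86
Optimal value attained by: σ = (4, 3, 2, 1).
Answer: det⊕(G) = 86; verdict: NONSINGULAR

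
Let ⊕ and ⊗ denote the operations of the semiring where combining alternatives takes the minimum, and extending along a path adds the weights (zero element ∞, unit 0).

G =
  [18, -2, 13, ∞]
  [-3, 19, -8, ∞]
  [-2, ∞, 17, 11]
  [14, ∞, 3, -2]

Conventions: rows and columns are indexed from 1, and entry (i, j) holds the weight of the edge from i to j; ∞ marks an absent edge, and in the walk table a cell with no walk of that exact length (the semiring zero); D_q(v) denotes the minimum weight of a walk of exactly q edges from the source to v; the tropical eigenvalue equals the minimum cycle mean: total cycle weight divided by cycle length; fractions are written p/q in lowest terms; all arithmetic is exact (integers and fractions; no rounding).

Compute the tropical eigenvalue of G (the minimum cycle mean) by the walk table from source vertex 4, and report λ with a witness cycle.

q=0: [∞, ∞, ∞, 0]
q=1: [14, ∞, 3, -2]
q=2: [1, 12, 1, -4]
q=3: [-1, -1, -1, -6]
q=4: [-4, -3, -9, -8]
Optimal cycle mean attained by: cycle 1->2->3->1, total (-2) + (-8) + (-2), length 3.
Answer: λ = -4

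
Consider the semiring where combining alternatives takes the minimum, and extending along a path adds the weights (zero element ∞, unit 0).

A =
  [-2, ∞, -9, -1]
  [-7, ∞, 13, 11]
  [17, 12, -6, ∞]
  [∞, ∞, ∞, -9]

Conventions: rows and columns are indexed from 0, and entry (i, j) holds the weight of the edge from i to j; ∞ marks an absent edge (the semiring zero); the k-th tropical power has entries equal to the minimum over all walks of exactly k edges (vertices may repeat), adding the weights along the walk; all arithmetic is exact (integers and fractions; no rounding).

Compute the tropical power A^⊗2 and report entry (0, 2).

A^⊗2:
  [-4, 3, -15, -10]
  [-9, 25, -16, -8]
  [5, 6, -12, 16]
  [∞, ∞, ∞, -18]
Key observation: the optimum is the walk 0->2->2, with weight (-9) + (-6) = -15.
Optimal value attained by: walk 0->2->2.
Answer: (A^⊗2)[0][2] = -15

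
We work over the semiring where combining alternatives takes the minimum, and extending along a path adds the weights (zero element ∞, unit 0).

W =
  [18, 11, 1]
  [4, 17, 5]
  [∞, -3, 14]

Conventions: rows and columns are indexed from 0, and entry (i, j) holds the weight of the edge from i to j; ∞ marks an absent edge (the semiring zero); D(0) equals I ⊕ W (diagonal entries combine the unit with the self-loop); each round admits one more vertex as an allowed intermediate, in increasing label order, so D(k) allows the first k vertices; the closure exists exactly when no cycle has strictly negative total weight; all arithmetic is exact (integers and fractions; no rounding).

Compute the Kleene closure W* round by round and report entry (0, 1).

D(0):
  [0, 11, 1]
  [4, 0, 5]
  [∞, -3, 0]
D(1):
  [0, 11, 1]
  [4, 0, 5]
  [∞, -3, 0]
D(2):
  [0, 11, 1]
  [4, 0, 5]
  [1, -3, 0]
D(3):
  [0, -2, 1]
  [4, 0, 5]
  [1, -3, 0]
Answer: W*[0][1] = -2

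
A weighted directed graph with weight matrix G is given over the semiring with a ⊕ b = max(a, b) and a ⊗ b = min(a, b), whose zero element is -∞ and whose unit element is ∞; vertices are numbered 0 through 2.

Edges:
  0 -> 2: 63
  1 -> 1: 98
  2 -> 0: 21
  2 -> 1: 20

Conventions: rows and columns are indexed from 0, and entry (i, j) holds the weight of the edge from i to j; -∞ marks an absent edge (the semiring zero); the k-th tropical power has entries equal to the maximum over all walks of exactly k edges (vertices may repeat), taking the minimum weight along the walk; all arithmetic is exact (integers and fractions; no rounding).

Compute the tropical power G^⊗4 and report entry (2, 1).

G^⊗2:
  [21, 20, -∞]
  [-∞, 98, -∞]
  [-∞, 20, 21]
G^⊗3:
  [-∞, 20, 21]
  [-∞, 98, -∞]
  [21, 20, -∞]
G^⊗4:
  [21, 20, -∞]
  [-∞, 98, -∞]
  [-∞, 20, 21]
Key observation: the optimum is the walk 2->0->2->1->1, with weight 21 min 63 min 20 min 98 = 20.
Optimal value attained by: walk 2->0->2->1->1.
Answer: (G^⊗4)[2][1] = 20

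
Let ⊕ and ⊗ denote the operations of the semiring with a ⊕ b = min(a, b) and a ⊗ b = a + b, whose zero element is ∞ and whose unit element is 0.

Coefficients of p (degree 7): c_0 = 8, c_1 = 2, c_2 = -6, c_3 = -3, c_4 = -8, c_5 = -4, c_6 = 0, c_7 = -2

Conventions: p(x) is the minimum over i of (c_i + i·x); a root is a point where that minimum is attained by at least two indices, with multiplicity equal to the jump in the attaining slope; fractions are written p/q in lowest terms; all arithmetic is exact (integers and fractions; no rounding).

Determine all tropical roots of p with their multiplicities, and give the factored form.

hull edge (i=0, c=8) to (i=2, c=-6): slope -7, span 2
hull edge (i=2, c=-6) to (i=4, c=-8): slope -1, span 2
hull edge (i=4, c=-8) to (i=7, c=-2): slope 2, span 3
Factored form: p(x) = -2 ⊗ (x ⊕ (-2)) ⊗ (x ⊕ (-2)) ⊗ (x ⊕ (-2)) ⊗ (x ⊕ 1) ⊗ (x ⊕ 1) ⊗ (x ⊕ 7) ⊗ (x ⊕ 7)
Answer: roots = -2 (mult 3), 1 (mult 2), 7 (mult 2)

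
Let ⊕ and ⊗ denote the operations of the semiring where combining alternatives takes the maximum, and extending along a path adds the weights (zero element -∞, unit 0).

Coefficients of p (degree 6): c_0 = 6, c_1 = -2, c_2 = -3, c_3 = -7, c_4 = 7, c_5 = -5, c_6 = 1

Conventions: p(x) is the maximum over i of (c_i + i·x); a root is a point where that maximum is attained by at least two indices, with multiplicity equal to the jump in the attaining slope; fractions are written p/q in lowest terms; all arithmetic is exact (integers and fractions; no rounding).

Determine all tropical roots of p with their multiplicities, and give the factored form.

hull edge (i=0, c=6) to (i=4, c=7): slope 1/4, span 4
hull edge (i=4, c=7) to (i=6, c=1): slope -3, span 2
Factored form: p(x) = 1 ⊗ (x ⊕ (-1/4)) ⊗ (x ⊕ (-1/4)) ⊗ (x ⊕ (-1/4)) ⊗ (x ⊕ (-1/4)) ⊗ (x ⊕ 3) ⊗ (x ⊕ 3)
Answer: roots = -1/4 (mult 4), 3 (mult 2)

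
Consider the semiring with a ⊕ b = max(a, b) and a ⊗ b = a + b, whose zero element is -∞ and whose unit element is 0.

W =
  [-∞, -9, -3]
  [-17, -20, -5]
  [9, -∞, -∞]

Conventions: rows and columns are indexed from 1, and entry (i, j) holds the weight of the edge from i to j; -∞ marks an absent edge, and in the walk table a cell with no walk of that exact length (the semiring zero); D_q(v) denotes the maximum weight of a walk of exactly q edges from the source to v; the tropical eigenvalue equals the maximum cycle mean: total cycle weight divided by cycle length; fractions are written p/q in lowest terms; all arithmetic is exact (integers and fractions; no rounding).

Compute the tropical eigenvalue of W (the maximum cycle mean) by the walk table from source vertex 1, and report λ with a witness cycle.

q=0: [0, -∞, -∞]
q=1: [-∞, -9, -3]
q=2: [6, -29, -14]
q=3: [-5, -3, 3]
Optimal cycle mean attained by: cycle 1->3->1, total (-3) + 9, length 2.
Answer: λ = 3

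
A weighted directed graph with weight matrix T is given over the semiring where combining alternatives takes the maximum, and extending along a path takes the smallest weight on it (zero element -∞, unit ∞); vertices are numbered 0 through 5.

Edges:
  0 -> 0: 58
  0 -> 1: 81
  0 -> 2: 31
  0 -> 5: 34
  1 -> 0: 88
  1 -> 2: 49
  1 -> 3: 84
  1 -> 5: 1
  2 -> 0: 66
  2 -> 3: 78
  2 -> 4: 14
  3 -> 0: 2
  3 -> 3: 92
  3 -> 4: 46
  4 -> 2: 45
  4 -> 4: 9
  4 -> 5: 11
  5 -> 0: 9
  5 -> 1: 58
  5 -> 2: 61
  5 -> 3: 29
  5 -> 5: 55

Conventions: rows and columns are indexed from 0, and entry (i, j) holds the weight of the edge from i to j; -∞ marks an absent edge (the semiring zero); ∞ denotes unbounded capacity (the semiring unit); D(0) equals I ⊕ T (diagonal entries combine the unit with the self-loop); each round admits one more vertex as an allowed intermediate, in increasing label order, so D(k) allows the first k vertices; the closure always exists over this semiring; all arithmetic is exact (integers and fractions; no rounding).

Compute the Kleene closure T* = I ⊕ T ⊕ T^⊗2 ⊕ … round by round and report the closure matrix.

D(0):
  [∞, 81, 31, -∞, -∞, 34]
  [88, ∞, 49, 84, -∞, 1]
  [66, -∞, ∞, 78, 14, -∞]
  [2, -∞, -∞, ∞, 46, -∞]
  [-∞, -∞, 45, -∞, ∞, 11]
  [9, 58, 61, 29, -∞, ∞]
D(1):
  [∞, 81, 31, -∞, -∞, 34]
  [88, ∞, 49, 84, -∞, 34]
  [66, 66, ∞, 78, 14, 34]
  [2, 2, 2, ∞, 46, 2]
  [-∞, -∞, 45, -∞, ∞, 11]
  [9, 58, 61, 29, -∞, ∞]
D(2):
  [∞, 81, 49, 81, -∞, 34]
  [88, ∞, 49, 84, -∞, 34]
  [66, 66, ∞, 78, 14, 34]
  [2, 2, 2, ∞, 46, 2]
  [-∞, -∞, 45, -∞, ∞, 11]
  [58, 58, 61, 58, -∞, ∞]
D(3):
  [∞, 81, 49, 81, 14, 34]
  [88, ∞, 49, 84, 14, 34]
  [66, 66, ∞, 78, 14, 34]
  [2, 2, 2, ∞, 46, 2]
  [45, 45, 45, 45, ∞, 34]
  [61, 61, 61, 61, 14, ∞]
D(4):
  [∞, 81, 49, 81, 46, 34]
  [88, ∞, 49, 84, 46, 34]
  [66, 66, ∞, 78, 46, 34]
  [2, 2, 2, ∞, 46, 2]
  [45, 45, 45, 45, ∞, 34]
  [61, 61, 61, 61, 46, ∞]
D(5):
  [∞, 81, 49, 81, 46, 34]
  [88, ∞, 49, 84, 46, 34]
  [66, 66, ∞, 78, 46, 34]
  [45, 45, 45, ∞, 46, 34]
  [45, 45, 45, 45, ∞, 34]
  [61, 61, 61, 61, 46, ∞]
D(6):
  [∞, 81, 49, 81, 46, 34]
  [88, ∞, 49, 84, 46, 34]
  [66, 66, ∞, 78, 46, 34]
  [45, 45, 45, ∞, 46, 34]
  [45, 45, 45, 45, ∞, 34]
  [61, 61, 61, 61, 46, ∞]
Answer: T* = [[∞, 81, 49, 81, 46, 34], [88, ∞, 49, 84, 46, 34], [66, 66, ∞, 78, 46, 34], [45, 45, 45, ∞, 46, 34], [45, 45, 45, 45, ∞, 34], [61, 61, 61, 61, 46, ∞]]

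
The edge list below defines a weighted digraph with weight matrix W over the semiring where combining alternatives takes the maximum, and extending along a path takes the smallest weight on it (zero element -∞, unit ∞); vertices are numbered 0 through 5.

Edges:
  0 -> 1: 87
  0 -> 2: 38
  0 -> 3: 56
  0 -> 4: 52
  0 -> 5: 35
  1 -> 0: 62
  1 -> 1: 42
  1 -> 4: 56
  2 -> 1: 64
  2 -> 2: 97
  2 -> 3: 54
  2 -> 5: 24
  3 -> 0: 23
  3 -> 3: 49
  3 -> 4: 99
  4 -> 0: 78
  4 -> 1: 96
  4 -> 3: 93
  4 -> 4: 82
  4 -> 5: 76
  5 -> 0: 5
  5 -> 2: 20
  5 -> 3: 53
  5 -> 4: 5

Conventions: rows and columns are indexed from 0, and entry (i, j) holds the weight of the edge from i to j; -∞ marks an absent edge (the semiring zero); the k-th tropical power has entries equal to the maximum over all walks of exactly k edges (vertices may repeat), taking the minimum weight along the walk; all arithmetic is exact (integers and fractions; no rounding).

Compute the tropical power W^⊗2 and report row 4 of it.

W^⊗2:
  [62, 52, 38, 52, 56, 52]
  [56, 62, 38, 56, 56, 56]
  [62, 64, 97, 54, 56, 24]
  [78, 96, 23, 93, 82, 76]
  [78, 82, 38, 82, 93, 76]
  [23, 20, 20, 49, 53, 20]
Answer: row 4 of W^⊗2 = [78, 82, 38, 82, 93, 76]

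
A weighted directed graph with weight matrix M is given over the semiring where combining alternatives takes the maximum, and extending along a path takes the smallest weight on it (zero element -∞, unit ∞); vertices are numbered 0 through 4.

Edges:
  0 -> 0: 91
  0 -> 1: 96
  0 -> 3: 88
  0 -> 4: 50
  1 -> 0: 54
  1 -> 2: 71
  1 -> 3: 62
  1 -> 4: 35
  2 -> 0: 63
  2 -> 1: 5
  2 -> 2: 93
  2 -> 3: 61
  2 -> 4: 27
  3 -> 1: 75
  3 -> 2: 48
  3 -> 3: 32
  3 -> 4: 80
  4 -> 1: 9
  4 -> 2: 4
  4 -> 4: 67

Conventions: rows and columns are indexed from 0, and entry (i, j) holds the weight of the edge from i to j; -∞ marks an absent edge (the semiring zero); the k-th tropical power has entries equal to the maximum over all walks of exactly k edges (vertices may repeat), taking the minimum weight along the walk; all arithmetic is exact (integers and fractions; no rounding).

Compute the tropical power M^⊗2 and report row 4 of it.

M^⊗2:
  [91, 91, 71, 88, 80]
  [63, 62, 71, 61, 62]
  [63, 63, 93, 63, 61]
  [54, 32, 71, 62, 67]
  [9, 9, 9, 9, 67]
Answer: row 4 of M^⊗2 = [9, 9, 9, 9, 67]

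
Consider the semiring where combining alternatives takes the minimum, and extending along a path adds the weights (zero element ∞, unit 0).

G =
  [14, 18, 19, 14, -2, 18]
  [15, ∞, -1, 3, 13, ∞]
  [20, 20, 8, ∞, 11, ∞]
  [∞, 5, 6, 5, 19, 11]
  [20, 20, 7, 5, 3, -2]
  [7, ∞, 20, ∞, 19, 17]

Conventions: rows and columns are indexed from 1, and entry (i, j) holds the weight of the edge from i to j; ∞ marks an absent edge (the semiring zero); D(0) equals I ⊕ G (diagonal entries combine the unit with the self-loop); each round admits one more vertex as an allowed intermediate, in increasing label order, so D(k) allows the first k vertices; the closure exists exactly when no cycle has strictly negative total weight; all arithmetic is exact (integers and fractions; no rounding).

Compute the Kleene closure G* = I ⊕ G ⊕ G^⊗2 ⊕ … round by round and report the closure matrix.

D(0):
  [0, 18, 19, 14, -2, 18]
  [15, 0, -1, 3, 13, ∞]
  [20, 20, 0, ∞, 11, ∞]
  [∞, 5, 6, 0, 19, 11]
  [20, 20, 7, 5, 0, -2]
  [7, ∞, 20, ∞, 19, 0]
D(1):
  [0, 18, 19, 14, -2, 18]
  [15, 0, -1, 3, 13, 33]
  [20, 20, 0, 34, 11, 38]
  [∞, 5, 6, 0, 19, 11]
  [20, 20, 7, 5, 0, -2]
  [7, 25, 20, 21, 5, 0]
D(2):
  [0, 18, 17, 14, -2, 18]
  [15, 0, -1, 3, 13, 33]
  [20, 20, 0, 23, 11, 38]
  [20, 5, 4, 0, 18, 11]
  [20, 20, 7, 5, 0, -2]
  [7, 25, 20, 21, 5, 0]
D(3):
  [0, 18, 17, 14, -2, 18]
  [15, 0, -1, 3, 10, 33]
  [20, 20, 0, 23, 11, 38]
  [20, 5, 4, 0, 15, 11]
  [20, 20, 7, 5, 0, -2]
  [7, 25, 20, 21, 5, 0]
D(4):
  [0, 18, 17, 14, -2, 18]
  [15, 0, -1, 3, 10, 14]
  [20, 20, 0, 23, 11, 34]
  [20, 5, 4, 0, 15, 11]
  [20, 10, 7, 5, 0, -2]
  [7, 25, 20, 21, 5, 0]
D(5):
  [0, 8, 5, 3, -2, -4]
  [15, 0, -1, 3, 10, 8]
  [20, 20, 0, 16, 11, 9]
  [20, 5, 4, 0, 15, 11]
  [20, 10, 7, 5, 0, -2]
  [7, 15, 12, 10, 5, 0]
D(6):
  [0, 8, 5, 3, -2, -4]
  [15, 0, -1, 3, 10, 8]
  [16, 20, 0, 16, 11, 9]
  [18, 5, 4, 0, 15, 11]
  [5, 10, 7, 5, 0, -2]
  [7, 15, 12, 10, 5, 0]
Answer: G* = [[0, 8, 5, 3, -2, -4], [15, 0, -1, 3, 10, 8], [16, 20, 0, 16, 11, 9], [18, 5, 4, 0, 15, 11], [5, 10, 7, 5, 0, -2], [7, 15, 12, 10, 5, 0]]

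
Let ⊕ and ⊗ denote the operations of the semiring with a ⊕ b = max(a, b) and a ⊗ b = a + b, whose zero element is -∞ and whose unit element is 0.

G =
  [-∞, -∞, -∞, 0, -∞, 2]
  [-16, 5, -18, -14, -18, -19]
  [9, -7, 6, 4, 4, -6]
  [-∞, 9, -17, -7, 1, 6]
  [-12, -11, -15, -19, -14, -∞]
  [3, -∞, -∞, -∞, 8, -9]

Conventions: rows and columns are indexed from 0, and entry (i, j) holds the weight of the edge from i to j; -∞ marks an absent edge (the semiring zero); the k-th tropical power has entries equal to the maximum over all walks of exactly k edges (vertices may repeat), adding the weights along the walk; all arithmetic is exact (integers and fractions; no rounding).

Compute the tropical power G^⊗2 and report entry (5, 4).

G^⊗2:
  [5, 9, -17, -7, 10, 6]
  [-9, 10, -12, -9, -11, -8]
  [15, 13, 12, 10, 10, 11]
  [9, 14, -9, -5, 14, -1]
  [-6, -6, -9, -11, -11, -10]
  [-4, -3, -7, 3, -1, 5]
Key observation: the optimum is the walk 5->5->4, with weight (-9) + 8 = -1.
Optimal value attained by: walk 5->5->4.
Answer: (G^⊗2)[5][4] = -1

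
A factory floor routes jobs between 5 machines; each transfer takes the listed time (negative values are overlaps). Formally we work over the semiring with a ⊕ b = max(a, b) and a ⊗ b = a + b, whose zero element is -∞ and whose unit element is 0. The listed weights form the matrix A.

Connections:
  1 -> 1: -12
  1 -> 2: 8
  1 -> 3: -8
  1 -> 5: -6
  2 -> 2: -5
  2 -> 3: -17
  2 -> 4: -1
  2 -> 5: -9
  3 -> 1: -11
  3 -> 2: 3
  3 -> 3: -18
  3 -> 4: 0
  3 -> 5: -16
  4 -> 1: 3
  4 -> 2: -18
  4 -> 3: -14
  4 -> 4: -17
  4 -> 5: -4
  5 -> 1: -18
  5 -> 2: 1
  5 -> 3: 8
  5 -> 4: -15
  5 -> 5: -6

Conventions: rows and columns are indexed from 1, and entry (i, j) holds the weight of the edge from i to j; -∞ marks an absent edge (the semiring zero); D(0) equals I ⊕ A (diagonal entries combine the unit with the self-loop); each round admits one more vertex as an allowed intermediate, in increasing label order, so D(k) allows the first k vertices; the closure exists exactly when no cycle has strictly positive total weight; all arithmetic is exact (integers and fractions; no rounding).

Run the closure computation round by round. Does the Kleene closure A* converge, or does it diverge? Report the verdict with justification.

D(0):
  [0, 8, -8, -∞, -6]
  [-∞, 0, -17, -1, -9]
  [-11, 3, 0, 0, -16]
  [3, -18, -14, 0, -4]
  [-18, 1, 8, -15, 0]
D(1):
  [0, 8, -8, -∞, -6]
  [-∞, 0, -17, -1, -9]
  [-11, 3, 0, 0, -16]
  [3, 11, -5, 0, -3]
  [-18, 1, 8, -15, 0]
Detection: at round 2, diagonal entry (4, 4) turns strictly positive.
Key observation: the cycle 4->1->2->4 has total weight 3 + 8 + (-1), which is strictly positive.
Answer: DIVERGES — positive cycle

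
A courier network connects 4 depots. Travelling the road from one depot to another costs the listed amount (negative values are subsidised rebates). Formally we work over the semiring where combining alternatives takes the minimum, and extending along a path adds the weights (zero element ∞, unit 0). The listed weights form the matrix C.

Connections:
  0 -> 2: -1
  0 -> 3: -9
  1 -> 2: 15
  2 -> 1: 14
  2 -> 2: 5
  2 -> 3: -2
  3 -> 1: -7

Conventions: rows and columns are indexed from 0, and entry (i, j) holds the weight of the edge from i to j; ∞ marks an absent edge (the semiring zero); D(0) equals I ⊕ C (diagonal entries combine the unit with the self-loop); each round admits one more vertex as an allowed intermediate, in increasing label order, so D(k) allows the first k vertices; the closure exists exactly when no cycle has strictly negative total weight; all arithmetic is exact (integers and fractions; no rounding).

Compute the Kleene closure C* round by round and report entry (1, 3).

D(0):
  [0, ∞, -1, -9]
  [∞, 0, 15, ∞]
  [∞, 14, 0, -2]
  [∞, -7, ∞, 0]
D(1):
  [0, ∞, -1, -9]
  [∞, 0, 15, ∞]
  [∞, 14, 0, -2]
  [∞, -7, ∞, 0]
D(2):
  [0, ∞, -1, -9]
  [∞, 0, 15, ∞]
  [∞, 14, 0, -2]
  [∞, -7, 8, 0]
D(3):
  [0, 13, -1, -9]
  [∞, 0, 15, 13]
  [∞, 14, 0, -2]
  [∞, -7, 8, 0]
D(4):
  [0, -16, -1, -9]
  [∞, 0, 15, 13]
  [∞, -9, 0, -2]
  [∞, -7, 8, 0]
Answer: C*[1][3] = 13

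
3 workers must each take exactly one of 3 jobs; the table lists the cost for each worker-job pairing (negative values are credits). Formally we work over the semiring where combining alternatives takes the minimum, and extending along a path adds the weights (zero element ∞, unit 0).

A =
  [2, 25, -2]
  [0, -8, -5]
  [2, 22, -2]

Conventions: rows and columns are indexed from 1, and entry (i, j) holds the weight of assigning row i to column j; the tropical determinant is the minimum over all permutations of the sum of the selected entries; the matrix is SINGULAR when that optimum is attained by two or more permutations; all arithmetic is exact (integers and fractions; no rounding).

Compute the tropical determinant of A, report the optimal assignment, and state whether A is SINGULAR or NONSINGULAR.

σ = (1, 2, 3): 2 + (-8) + (-2) = -8
σ = (1, 3, 2): 2 + (-5) + 22 = 19
σ = (2, 1, 3): 25 + 0 + (-2) = 23
σ = (2, 3, 1): 25 + (-5) + 2 = 22
σ = (3, 1, 2): (-2) + 0 + 22 = 20
σ = (3, 2, 1): (-2) + (-8) + 2 = -8
Optimal value attained by: σ = (1, 2, 3).
Answer: det⊕(A) = -8; verdict: SINGULAR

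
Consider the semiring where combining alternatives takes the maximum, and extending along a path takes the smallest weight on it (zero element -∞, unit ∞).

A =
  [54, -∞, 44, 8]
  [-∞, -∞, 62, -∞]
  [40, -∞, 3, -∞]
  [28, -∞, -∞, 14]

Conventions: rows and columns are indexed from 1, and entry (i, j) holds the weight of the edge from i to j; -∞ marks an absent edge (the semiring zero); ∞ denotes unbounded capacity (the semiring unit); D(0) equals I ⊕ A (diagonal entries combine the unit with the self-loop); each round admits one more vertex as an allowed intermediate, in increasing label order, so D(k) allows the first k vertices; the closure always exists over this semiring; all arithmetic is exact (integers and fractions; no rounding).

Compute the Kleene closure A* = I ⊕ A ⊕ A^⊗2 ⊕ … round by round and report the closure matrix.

D(0):
  [∞, -∞, 44, 8]
  [-∞, ∞, 62, -∞]
  [40, -∞, ∞, -∞]
  [28, -∞, -∞, ∞]
D(1):
  [∞, -∞, 44, 8]
  [-∞, ∞, 62, -∞]
  [40, -∞, ∞, 8]
  [28, -∞, 28, ∞]
D(2):
  [∞, -∞, 44, 8]
  [-∞, ∞, 62, -∞]
  [40, -∞, ∞, 8]
  [28, -∞, 28, ∞]
D(3):
  [∞, -∞, 44, 8]
  [40, ∞, 62, 8]
  [40, -∞, ∞, 8]
  [28, -∞, 28, ∞]
D(4):
  [∞, -∞, 44, 8]
  [40, ∞, 62, 8]
  [40, -∞, ∞, 8]
  [28, -∞, 28, ∞]
Answer: A* = [[∞, -∞, 44, 8], [40, ∞, 62, 8], [40, -∞, ∞, 8], [28, -∞, 28, ∞]]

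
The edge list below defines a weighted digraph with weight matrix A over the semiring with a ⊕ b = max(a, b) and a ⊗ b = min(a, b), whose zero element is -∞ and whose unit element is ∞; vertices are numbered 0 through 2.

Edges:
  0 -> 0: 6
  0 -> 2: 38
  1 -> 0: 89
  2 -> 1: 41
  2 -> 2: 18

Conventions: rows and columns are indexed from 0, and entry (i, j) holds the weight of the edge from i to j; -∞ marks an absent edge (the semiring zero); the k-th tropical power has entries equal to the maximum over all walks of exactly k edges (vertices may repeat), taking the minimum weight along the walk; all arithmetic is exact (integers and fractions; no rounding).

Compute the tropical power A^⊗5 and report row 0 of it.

A^⊗2:
  [6, 38, 18]
  [6, -∞, 38]
  [41, 18, 18]
A^⊗3:
  [38, 18, 18]
  [6, 38, 18]
  [18, 18, 38]
A^⊗4:
  [18, 18, 38]
  [38, 18, 18]
  [18, 38, 18]
A^⊗5:
  [18, 38, 18]
  [18, 18, 38]
  [38, 18, 18]
Answer: row 0 of A^⊗5 = [18, 38, 18]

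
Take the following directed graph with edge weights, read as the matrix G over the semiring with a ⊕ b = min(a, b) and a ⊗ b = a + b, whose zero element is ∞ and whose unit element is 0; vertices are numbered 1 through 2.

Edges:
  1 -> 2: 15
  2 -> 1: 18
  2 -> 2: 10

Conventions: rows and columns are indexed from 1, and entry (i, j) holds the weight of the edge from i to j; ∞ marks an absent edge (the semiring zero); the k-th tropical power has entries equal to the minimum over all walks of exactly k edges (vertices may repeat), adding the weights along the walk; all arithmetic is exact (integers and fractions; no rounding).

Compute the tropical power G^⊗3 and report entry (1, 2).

G^⊗2:
  [33, 25]
  [28, 20]
G^⊗3:
  [43, 35]
  [38, 30]
Key observation: the optimum is the walk 1->2->2->2, with weight 15 + 10 + 10 = 35.
Optimal value attained by: walk 1->2->2->2.
Answer: (G^⊗3)[1][2] = 35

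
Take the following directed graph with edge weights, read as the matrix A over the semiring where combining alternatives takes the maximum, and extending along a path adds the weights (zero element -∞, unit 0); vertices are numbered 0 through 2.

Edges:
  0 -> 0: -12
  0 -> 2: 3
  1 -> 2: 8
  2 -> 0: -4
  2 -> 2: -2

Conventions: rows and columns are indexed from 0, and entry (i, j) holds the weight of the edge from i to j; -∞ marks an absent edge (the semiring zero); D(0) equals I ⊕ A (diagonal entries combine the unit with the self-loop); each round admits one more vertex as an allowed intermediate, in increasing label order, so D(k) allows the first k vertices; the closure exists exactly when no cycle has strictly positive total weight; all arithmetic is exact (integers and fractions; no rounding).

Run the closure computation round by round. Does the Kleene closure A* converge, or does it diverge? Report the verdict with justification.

D(0):
  [0, -∞, 3]
  [-∞, 0, 8]
  [-4, -∞, 0]
D(1):
  [0, -∞, 3]
  [-∞, 0, 8]
  [-4, -∞, 0]
D(2):
  [0, -∞, 3]
  [-∞, 0, 8]
  [-4, -∞, 0]
D(3):
  [0, -∞, 3]
  [4, 0, 8]
  [-4, -∞, 0]
Key observation: every diagonal entry stays at the unit through all rounds, so no improving cycle exists.
Answer: CONVERGES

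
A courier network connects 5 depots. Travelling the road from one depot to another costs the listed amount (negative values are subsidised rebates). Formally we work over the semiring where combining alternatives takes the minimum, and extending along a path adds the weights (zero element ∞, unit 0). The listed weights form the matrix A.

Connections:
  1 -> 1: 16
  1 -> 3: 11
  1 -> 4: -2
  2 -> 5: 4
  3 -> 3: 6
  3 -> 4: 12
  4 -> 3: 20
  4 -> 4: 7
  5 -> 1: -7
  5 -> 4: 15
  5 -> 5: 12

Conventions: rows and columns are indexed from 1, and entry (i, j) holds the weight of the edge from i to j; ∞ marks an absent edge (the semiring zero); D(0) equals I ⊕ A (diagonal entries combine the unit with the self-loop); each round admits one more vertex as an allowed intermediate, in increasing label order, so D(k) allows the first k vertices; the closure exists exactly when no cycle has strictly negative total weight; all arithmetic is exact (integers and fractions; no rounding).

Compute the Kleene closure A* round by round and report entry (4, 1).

D(0):
  [0, ∞, 11, -2, ∞]
  [∞, 0, ∞, ∞, 4]
  [∞, ∞, 0, 12, ∞]
  [∞, ∞, 20, 0, ∞]
  [-7, ∞, ∞, 15, 0]
D(1):
  [0, ∞, 11, -2, ∞]
  [∞, 0, ∞, ∞, 4]
  [∞, ∞, 0, 12, ∞]
  [∞, ∞, 20, 0, ∞]
  [-7, ∞, 4, -9, 0]
D(2):
  [0, ∞, 11, -2, ∞]
  [∞, 0, ∞, ∞, 4]
  [∞, ∞, 0, 12, ∞]
  [∞, ∞, 20, 0, ∞]
  [-7, ∞, 4, -9, 0]
D(3):
  [0, ∞, 11, -2, ∞]
  [∞, 0, ∞, ∞, 4]
  [∞, ∞, 0, 12, ∞]
  [∞, ∞, 20, 0, ∞]
  [-7, ∞, 4, -9, 0]
D(4):
  [0, ∞, 11, -2, ∞]
  [∞, 0, ∞, ∞, 4]
  [∞, ∞, 0, 12, ∞]
  [∞, ∞, 20, 0, ∞]
  [-7, ∞, 4, -9, 0]
D(5):
  [0, ∞, 11, -2, ∞]
  [-3, 0, 8, -5, 4]
  [∞, ∞, 0, 12, ∞]
  [∞, ∞, 20, 0, ∞]
  [-7, ∞, 4, -9, 0]
Answer: A*[4][1] = ∞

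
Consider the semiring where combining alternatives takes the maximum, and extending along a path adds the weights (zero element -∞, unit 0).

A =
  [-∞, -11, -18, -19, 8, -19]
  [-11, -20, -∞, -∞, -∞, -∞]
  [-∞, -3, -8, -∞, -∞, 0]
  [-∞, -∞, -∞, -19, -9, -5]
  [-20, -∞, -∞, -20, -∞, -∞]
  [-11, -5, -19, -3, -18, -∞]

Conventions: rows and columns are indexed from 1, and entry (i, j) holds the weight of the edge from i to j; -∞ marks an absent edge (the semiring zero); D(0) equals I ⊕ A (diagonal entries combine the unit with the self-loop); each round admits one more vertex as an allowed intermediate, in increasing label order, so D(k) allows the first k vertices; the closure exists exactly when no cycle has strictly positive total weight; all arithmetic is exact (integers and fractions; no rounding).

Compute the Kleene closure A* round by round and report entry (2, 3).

D(0):
  [0, -11, -18, -19, 8, -19]
  [-11, 0, -∞, -∞, -∞, -∞]
  [-∞, -3, 0, -∞, -∞, 0]
  [-∞, -∞, -∞, 0, -9, -5]
  [-20, -∞, -∞, -20, 0, -∞]
  [-11, -5, -19, -3, -18, 0]
D(1):
  [0, -11, -18, -19, 8, -19]
  [-11, 0, -29, -30, -3, -30]
  [-∞, -3, 0, -∞, -∞, 0]
  [-∞, -∞, -∞, 0, -9, -5]
  [-20, -31, -38, -20, 0, -39]
  [-11, -5, -19, -3, -3, 0]
D(2):
  [0, -11, -18, -19, 8, -19]
  [-11, 0, -29, -30, -3, -30]
  [-14, -3, 0, -33, -6, 0]
  [-∞, -∞, -∞, 0, -9, -5]
  [-20, -31, -38, -20, 0, -39]
  [-11, -5, -19, -3, -3, 0]
D(3):
  [0, -11, -18, -19, 8, -18]
  [-11, 0, -29, -30, -3, -29]
  [-14, -3, 0, -33, -6, 0]
  [-∞, -∞, -∞, 0, -9, -5]
  [-20, -31, -38, -20, 0, -38]
  [-11, -5, -19, -3, -3, 0]
D(4):
  [0, -11, -18, -19, 8, -18]
  [-11, 0, -29, -30, -3, -29]
  [-14, -3, 0, -33, -6, 0]
  [-∞, -∞, -∞, 0, -9, -5]
  [-20, -31, -38, -20, 0, -25]
  [-11, -5, -19, -3, -3, 0]
D(5):
  [0, -11, -18, -12, 8, -17]
  [-11, 0, -29, -23, -3, -28]
  [-14, -3, 0, -26, -6, 0]
  [-29, -40, -47, 0, -9, -5]
  [-20, -31, -38, -20, 0, -25]
  [-11, -5, -19, -3, -3, 0]
D(6):
  [0, -11, -18, -12, 8, -17]
  [-11, 0, -29, -23, -3, -28]
  [-11, -3, 0, -3, -3, 0]
  [-16, -10, -24, 0, -8, -5]
  [-20, -30, -38, -20, 0, -25]
  [-11, -5, -19, -3, -3, 0]
Answer: A*[2][3] = -29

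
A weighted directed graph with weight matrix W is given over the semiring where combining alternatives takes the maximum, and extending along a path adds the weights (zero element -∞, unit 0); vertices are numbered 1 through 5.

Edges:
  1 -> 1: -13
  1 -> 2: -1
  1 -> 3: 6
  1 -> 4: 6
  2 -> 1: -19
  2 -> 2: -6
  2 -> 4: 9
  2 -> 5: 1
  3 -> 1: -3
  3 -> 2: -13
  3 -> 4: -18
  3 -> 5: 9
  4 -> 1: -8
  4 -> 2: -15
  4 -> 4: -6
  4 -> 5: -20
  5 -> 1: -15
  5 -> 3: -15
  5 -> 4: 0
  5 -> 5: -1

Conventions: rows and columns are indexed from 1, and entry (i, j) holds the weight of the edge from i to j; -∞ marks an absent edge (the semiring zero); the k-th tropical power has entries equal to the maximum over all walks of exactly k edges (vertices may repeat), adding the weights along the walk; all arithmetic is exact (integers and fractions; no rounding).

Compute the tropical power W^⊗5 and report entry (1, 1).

W^⊗2:
  [3, -7, -7, 8, 15]
  [1, -6, -13, 3, 0]
  [-6, -4, 3, 9, 8]
  [-14, -9, -2, -2, -14]
  [-8, -15, -9, -1, -2]
W^⊗3:
  [0, 2, 9, 15, 14]
  [-5, 0, 7, 7, -1]
  [1, -6, 0, 8, 12]
  [-5, -15, -8, 0, 7]
  [-9, -9, -2, -2, 0]
W^⊗4:
  [7, 0, 6, 14, 18]
  [4, -6, 1, 9, 16]
  [0, 0, 7, 12, 11]
  [-8, -6, 1, 7, 6]
  [-5, -10, -3, 0, 7]
W^⊗5:
  [6, 6, 13, 18, 17]
  [1, 3, 10, 16, 15]
  [4, -1, 6, 11, 16]
  [-1, -8, -2, 6, 10]
  [-6, -6, 1, 7, 6]
Key observation: the optimum is the walk 1->3->5->5->4->1, with weight 6 + 9 + (-1) + 0 + (-8) = 6.
Optimal value attained by: walk 1->3->5->5->4->1.
Answer: (W^⊗5)[1][1] = 6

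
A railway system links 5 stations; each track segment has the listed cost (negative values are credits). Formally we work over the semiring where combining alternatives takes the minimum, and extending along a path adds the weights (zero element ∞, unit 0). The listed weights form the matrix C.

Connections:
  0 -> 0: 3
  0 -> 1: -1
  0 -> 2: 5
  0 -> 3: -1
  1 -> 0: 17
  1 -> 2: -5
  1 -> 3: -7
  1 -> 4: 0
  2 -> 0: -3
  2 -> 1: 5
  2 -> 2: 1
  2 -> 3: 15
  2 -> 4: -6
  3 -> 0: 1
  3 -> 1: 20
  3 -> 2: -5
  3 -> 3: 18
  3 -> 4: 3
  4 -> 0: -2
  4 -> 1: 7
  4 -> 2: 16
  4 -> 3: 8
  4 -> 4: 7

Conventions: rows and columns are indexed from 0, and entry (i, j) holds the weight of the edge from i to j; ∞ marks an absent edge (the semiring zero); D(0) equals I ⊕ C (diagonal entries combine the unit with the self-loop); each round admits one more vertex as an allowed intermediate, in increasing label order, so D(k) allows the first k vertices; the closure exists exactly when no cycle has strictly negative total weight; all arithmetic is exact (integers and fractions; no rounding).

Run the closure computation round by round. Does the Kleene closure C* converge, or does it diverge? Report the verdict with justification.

D(0):
  [0, -1, 5, -1, ∞]
  [17, 0, -5, -7, 0]
  [-3, 5, 0, 15, -6]
  [1, 20, -5, 0, 3]
  [-2, 7, 16, 8, 0]
D(1):
  [0, -1, 5, -1, ∞]
  [17, 0, -5, -7, 0]
  [-3, -4, 0, -4, -6]
  [1, 0, -5, 0, 3]
  [-2, -3, 3, -3, 0]
Detection: at round 2, diagonal entry (2, 2) turns strictly negative.
Key observation: the cycle 2->0->1->2 has total weight (-3) + (-1) + (-5), which is strictly negative.
Answer: DIVERGES — negative cycle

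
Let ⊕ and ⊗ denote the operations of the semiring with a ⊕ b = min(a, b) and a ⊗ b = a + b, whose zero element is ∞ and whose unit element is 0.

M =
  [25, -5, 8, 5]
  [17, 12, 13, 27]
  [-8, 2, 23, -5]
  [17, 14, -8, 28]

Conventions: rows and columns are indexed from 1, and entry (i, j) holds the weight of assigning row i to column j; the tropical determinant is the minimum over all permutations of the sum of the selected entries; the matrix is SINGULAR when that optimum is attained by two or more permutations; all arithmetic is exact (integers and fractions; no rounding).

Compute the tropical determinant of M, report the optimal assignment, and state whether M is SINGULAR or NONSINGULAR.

σ = (1, 2, 3, 4): 25 + 12 + 23 + 28 = 88
σ = (1, 2, 4, 3): 25 + 12 + (-5) + (-8) = 24
σ = (1, 3, 2, 4): 25 + 13 + 2 + 28 = 68
σ = (1, 3, 4, 2): 25 + 13 + (-5) + 14 = 47
σ = (1, 4, 2, 3): 25 + 27 + 2 + (-8) = 46
σ = (1, 4, 3, 2): 25 + 27 + 23 + 14 = 89
σ = (2, 1, 3, 4): (-5) + 17 + 23 + 28 = 63
σ = (2, 1, 4, 3): (-5) + 17 + (-5) + (-8) = -1
σ = (2, 3, 1, 4): (-5) + 13 + (-8) + 28 = 28
σ = (2, 3, 4, 1): (-5) + 13 + (-5) + 17 = 20
σ = (2, 4, 1, 3): (-5) + 27 + (-8) + (-8) = 6
σ = (2, 4, 3, 1): (-5) + 27 + 23 + 17 = 62
σ = (3, 1, 2, 4): 8 + 17 + 2 + 28 = 55
σ = (3, 1, 4, 2): 8 + 17 + (-5) + 14 = 34
σ = (3, 2, 1, 4): 8 + 12 + (-8) + 28 = 40
σ = (3, 2, 4, 1): 8 + 12 + (-5) + 17 = 32
σ = (3, 4, 1, 2): 8 + 27 + (-8) + 14 = 41
σ = (3, 4, 2, 1): 8 + 27 + 2 + 17 = 54
σ = (4, 1, 2, 3): 5 + 17 + 2 + (-8) = 16
σ = (4, 1, 3, 2): 5 + 17 + 23 + 14 = 59
σ = (4, 2, 1, 3): 5 + 12 + (-8) + (-8) = 1
σ = (4, 2, 3, 1): 5 + 12 + 23 + 17 = 57
σ = (4, 3, 1, 2): 5 + 13 + (-8) + 14 = 24
σ = (4, 3, 2, 1): 5 + 13 + 2 + 17 = 37
Optimal value attained by: σ = (2, 1, 4, 3).
Answer: det⊕(M) = -1; verdict: NONSINGULAR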